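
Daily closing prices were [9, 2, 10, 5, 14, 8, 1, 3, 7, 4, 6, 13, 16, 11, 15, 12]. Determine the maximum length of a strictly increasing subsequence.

6

Track the smallest tail for each achievable length (strict):
9 → extends → [9]
2 → replaces 9 → [2]
10 → extends → [2, 10]
5 → replaces 10 → [2, 5]
14 → extends → [2, 5, 14]
8 → replaces 14 → [2, 5, 8]
1 → replaces 2 → [1, 5, 8]
3 → replaces 5 → [1, 3, 8]
7 → replaces 8 → [1, 3, 7]
4 → replaces 7 → [1, 3, 4]
6 → extends → [1, 3, 4, 6]
13 → extends → [1, 3, 4, 6, 13]
16 → extends → [1, 3, 4, 6, 13, 16]
11 → replaces 13 → [1, 3, 4, 6, 11, 16]
15 → replaces 16 → [1, 3, 4, 6, 11, 15]
12 → replaces 15 → [1, 3, 4, 6, 11, 12]
Six tails, so the longest strictly increasing subsequence has length 6 (e.g. 2, 3, 4, 6, 13, 16).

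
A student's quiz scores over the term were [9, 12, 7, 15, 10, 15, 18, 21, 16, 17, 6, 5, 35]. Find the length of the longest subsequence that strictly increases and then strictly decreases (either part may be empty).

inc[i] = longest strictly increasing subsequence ending at i; dec[i] = longest strictly decreasing subsequence starting at i:
i:      1  2  3  4  5  6  7  8  9 10 11 12 13
a[i]:   9 12  7 15 10 15 18 21 16 17  6  5 35
inc:    1  2  1  3  2  3  4  5  4  5  1  1  6
dec:    4  4  3  4  3  3  4  4  3  3  2  1  1
Best peak at i=8 (value 21): inc=5, dec=4, length 5+4−1 = 8.

8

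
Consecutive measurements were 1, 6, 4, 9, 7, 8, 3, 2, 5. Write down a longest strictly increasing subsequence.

Patience tails give the LIS length; then backtrack through the dp parents:
1 → extends → [1]
6 → extends → [1, 6]
4 → replaces 6 → [1, 4]
9 → extends → [1, 4, 9]
7 → replaces 9 → [1, 4, 7]
8 → extends → [1, 4, 7, 8]
3 → replaces 4 → [1, 3, 7, 8]
2 → replaces 3 → [1, 2, 7, 8]
5 → replaces 7 → [1, 2, 5, 8]
Length 4; one witness is 1, 6, 7, 8.

1, 6, 7, 8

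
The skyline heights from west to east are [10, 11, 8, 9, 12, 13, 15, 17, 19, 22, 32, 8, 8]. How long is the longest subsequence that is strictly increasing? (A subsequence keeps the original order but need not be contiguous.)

Track the smallest tail for each achievable length (strict):
10 → extends → [10]
11 → extends → [10, 11]
8 → replaces 10 → [8, 11]
9 → replaces 11 → [8, 9]
12 → extends → [8, 9, 12]
13 → extends → [8, 9, 12, 13]
15 → extends → [8, 9, 12, 13, 15]
17 → extends → [8, 9, 12, 13, 15, 17]
19 → extends → [8, 9, 12, 13, 15, 17, 19]
22 → extends → [8, 9, 12, 13, 15, 17, 19, 22]
32 → extends → [8, 9, 12, 13, 15, 17, 19, 22, 32]
8 → already a tail → [8, 9, 12, 13, 15, 17, 19, 22, 32]
8 → already a tail → [8, 9, 12, 13, 15, 17, 19, 22, 32]
Nine tails, so the longest strictly increasing subsequence has length 9 (e.g. 10, 11, 12, 13, 15, 17, 19, 22, 32).

9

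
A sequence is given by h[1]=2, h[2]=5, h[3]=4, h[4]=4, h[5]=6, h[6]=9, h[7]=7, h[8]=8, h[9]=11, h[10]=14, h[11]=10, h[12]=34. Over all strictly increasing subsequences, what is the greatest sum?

Let S[i] be the best sum of a strictly increasing subsequence ending at i:
i:      1  2  3  4  5  6  7  8  9 10 11 12
h[i]:   2  5  4  4  6  9  7  8 11 14 10 34
S:      2  7  6  6 13 22 20 28 39 53 38 87
Maximum is 87 (e.g. 2 + 5 + 6 + 7 + 8 + 11 + 14 + 34).

87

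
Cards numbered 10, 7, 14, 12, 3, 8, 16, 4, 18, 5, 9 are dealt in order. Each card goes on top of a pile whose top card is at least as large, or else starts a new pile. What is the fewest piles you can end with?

Place each on the leftmost legal pile:
10 → new pile 1 (tops now [10])
7 → pile 1 (tops now [7])
14 → new pile 2 (tops now [7, 14])
12 → pile 2 (tops now [7, 12])
3 → pile 1 (tops now [3, 12])
8 → pile 2 (tops now [3, 8])
16 → new pile 3 (tops now [3, 8, 16])
4 → pile 2 (tops now [3, 4, 16])
18 → new pile 4 (tops now [3, 4, 16, 18])
5 → pile 3 (tops now [3, 4, 5, 18])
9 → pile 4 (tops now [3, 4, 5, 9])
Four piles.

4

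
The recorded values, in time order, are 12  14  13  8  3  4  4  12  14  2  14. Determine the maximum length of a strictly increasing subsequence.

Let dp[i] be the length of the longest such subsequence ending at index i:
i:      1  2  3  4  5  6  7  8  9 10 11
a[i]:  12 14 13  8  3  4  4 12 14  2 14
dp:     1  2  2  1  1  2  2  3  4  1  4
Maximum dp value is 4.

4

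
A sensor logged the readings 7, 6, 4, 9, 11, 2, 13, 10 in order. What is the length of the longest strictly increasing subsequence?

Track the smallest tail for each achievable length (strict):
7 → extends → [7]
6 → replaces 7 → [6]
4 → replaces 6 → [4]
9 → extends → [4, 9]
11 → extends → [4, 9, 11]
2 → replaces 4 → [2, 9, 11]
13 → extends → [2, 9, 11, 13]
10 → replaces 11 → [2, 9, 10, 13]
Four tails, so the longest strictly increasing subsequence has length 4 (e.g. 7, 9, 11, 13).

4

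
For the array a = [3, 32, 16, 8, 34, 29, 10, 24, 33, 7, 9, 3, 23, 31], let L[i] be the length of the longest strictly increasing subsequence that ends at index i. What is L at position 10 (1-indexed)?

2

dp[i] = 1 + max{dp[j] : j<i, a[j]<a[i]} (or 1 if no such j):
i:      1  2  3  4  5  6  7  8  9 10 11 12 13 14
a[i]:   3 32 16  8 34 29 10 24 33  7  9  3 23 31
dp:     1  2  2  2  3  3  3  4  5  2  3  1  4  5
At index 10 the value is 2.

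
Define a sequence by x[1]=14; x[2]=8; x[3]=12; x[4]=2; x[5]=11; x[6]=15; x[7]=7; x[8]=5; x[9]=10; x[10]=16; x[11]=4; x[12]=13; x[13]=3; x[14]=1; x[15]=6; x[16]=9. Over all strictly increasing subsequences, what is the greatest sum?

Let S[i] be the best sum of a strictly increasing subsequence ending at i:
i:      1  2  3  4  5  6  7  8  9 10 11 12 13 14 15 16
x[i]:  14  8 12  2 11 15  7  5 10 16  4 13  3  1  6  9
S:     14  8 20  2 19 35  9  7 19 51  6 33  5  1 13 22
Maximum is 51 (e.g. 8 + 12 + 15 + 16).

51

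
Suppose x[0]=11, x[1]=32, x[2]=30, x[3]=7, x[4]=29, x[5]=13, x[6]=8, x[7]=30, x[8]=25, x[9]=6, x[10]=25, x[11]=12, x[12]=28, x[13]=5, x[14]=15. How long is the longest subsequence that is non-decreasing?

5

Track the smallest tail for each achievable length (allowing ties):
11 → extends → [11]
32 → extends → [11, 32]
30 → replaces 32 → [11, 30]
7 → replaces 11 → [7, 30]
29 → replaces 30 → [7, 29]
13 → replaces 29 → [7, 13]
8 → replaces 13 → [7, 8]
30 → extends → [7, 8, 30]
25 → replaces 30 → [7, 8, 25]
6 → replaces 7 → [6, 8, 25]
25 → extends → [6, 8, 25, 25]
12 → replaces 25 → [6, 8, 12, 25]
28 → extends → [6, 8, 12, 25, 28]
5 → replaces 6 → [5, 8, 12, 25, 28]
15 → replaces 25 → [5, 8, 12, 15, 28]
Five tails, so the longest non-decreasing subsequence has length 5 (e.g. 11, 13, 25, 25, 28).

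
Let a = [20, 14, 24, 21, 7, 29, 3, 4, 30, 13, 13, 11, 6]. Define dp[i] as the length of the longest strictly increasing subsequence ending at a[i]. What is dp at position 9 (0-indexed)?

dp[i] = 1 + max{dp[j] : j<i, a[j]<a[i]} (or 1 if no such j):
i:      0  1  2  3  4  5  6  7  8  9 10 11 12
a[i]:  20 14 24 21  7 29  3  4 30 13 13 11  6
dp:     1  1  2  2  1  3  1  2  4  3  3  3  3
At index 9 the value is 3.

3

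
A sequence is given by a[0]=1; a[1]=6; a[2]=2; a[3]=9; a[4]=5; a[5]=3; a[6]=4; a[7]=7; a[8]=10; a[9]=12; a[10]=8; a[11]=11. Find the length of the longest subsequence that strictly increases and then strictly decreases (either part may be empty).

inc[i] = longest strictly increasing subsequence ending at i; dec[i] = longest strictly decreasing subsequence starting at i:
i:      0  1  2  3  4  5  6  7  8  9 10 11
a[i]:   1  6  2  9  5  3  4  7 10 12  8 11
inc:    1  2  2  3  3  3  4  5  6  7  6  7
dec:    1  3  1  3  2  1  1  1  2  2  1  1
Best peak at i=9 (value 12): inc=7, dec=2, length 7+2−1 = 8.

8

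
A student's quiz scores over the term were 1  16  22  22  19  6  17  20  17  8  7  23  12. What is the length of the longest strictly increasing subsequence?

Track the smallest tail for each achievable length (strict):
1 → extends → [1]
16 → extends → [1, 16]
22 → extends → [1, 16, 22]
22 → already a tail → [1, 16, 22]
19 → replaces 22 → [1, 16, 19]
6 → replaces 16 → [1, 6, 19]
17 → replaces 19 → [1, 6, 17]
20 → extends → [1, 6, 17, 20]
17 → already a tail → [1, 6, 17, 20]
8 → replaces 17 → [1, 6, 8, 20]
7 → replaces 8 → [1, 6, 7, 20]
23 → extends → [1, 6, 7, 20, 23]
12 → replaces 20 → [1, 6, 7, 12, 23]
Five tails, so the longest strictly increasing subsequence has length 5 (e.g. 1, 16, 19, 20, 23).

5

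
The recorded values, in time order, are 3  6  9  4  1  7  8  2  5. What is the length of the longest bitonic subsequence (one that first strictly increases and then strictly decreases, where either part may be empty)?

inc[i] = longest strictly increasing subsequence ending at i; dec[i] = longest strictly decreasing subsequence starting at i:
i:     1 2 3 4 5 6 7 8 9
a[i]:  3 6 9 4 1 7 8 2 5
inc:   1 2 3 2 1 3 4 2 3
dec:   2 3 3 2 1 2 2 1 1
Best peak at i=3 (value 9): inc=3, dec=3, length 3+3−1 = 5.

5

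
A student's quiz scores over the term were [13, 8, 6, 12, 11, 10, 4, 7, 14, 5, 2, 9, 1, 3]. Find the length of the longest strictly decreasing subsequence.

8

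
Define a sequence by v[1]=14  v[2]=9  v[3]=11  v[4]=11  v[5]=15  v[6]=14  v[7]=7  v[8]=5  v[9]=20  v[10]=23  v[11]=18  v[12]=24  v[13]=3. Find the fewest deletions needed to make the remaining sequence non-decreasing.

6

Fewest deletions = n − (longest non-decreasing subsequence).
Patience tails:
14 → extends → [14]
9 → replaces 14 → [9]
11 → extends → [9, 11]
11 → extends → [9, 11, 11]
15 → extends → [9, 11, 11, 15]
14 → replaces 15 → [9, 11, 11, 14]
7 → replaces 9 → [7, 11, 11, 14]
5 → replaces 7 → [5, 11, 11, 14]
20 → extends → [5, 11, 11, 14, 20]
23 → extends → [5, 11, 11, 14, 20, 23]
18 → replaces 20 → [5, 11, 11, 14, 18, 23]
24 → extends → [5, 11, 11, 14, 18, 23, 24]
3 → replaces 5 → [3, 11, 11, 14, 18, 23, 24]
Longest non-decreasing subsequence has length 7, so deletions = 13 − 7 = 6.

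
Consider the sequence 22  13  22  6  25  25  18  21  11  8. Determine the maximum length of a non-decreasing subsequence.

Track the smallest tail for each achievable length (allowing ties):
22 → extends → [22]
13 → replaces 22 → [13]
22 → extends → [13, 22]
6 → replaces 13 → [6, 22]
25 → extends → [6, 22, 25]
25 → extends → [6, 22, 25, 25]
18 → replaces 22 → [6, 18, 25, 25]
21 → replaces 25 → [6, 18, 21, 25]
11 → replaces 18 → [6, 11, 21, 25]
8 → replaces 11 → [6, 8, 21, 25]
Four tails, so the longest non-decreasing subsequence has length 4 (e.g. 22, 22, 25, 25).

4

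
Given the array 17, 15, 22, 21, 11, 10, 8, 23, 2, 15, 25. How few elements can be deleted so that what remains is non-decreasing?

Fewest deletions = n − (longest non-decreasing subsequence).
Patience tails:
17 → extends → [17]
15 → replaces 17 → [15]
22 → extends → [15, 22]
21 → replaces 22 → [15, 21]
11 → replaces 15 → [11, 21]
10 → replaces 11 → [10, 21]
8 → replaces 10 → [8, 21]
23 → extends → [8, 21, 23]
2 → replaces 8 → [2, 21, 23]
15 → replaces 21 → [2, 15, 23]
25 → extends → [2, 15, 23, 25]
Longest non-decreasing subsequence has length 4, so deletions = 11 − 4 = 7.

7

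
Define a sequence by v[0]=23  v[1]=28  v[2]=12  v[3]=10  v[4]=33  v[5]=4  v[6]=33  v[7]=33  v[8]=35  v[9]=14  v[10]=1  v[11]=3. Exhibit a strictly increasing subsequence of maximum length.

23, 28, 33, 35

Patience tails give the LIS length; then backtrack through the dp parents:
23 → extends → [23]
28 → extends → [23, 28]
12 → replaces 23 → [12, 28]
10 → replaces 12 → [10, 28]
33 → extends → [10, 28, 33]
4 → replaces 10 → [4, 28, 33]
33 → already a tail → [4, 28, 33]
33 → already a tail → [4, 28, 33]
35 → extends → [4, 28, 33, 35]
14 → replaces 28 → [4, 14, 33, 35]
1 → replaces 4 → [1, 14, 33, 35]
3 → replaces 14 → [1, 3, 33, 35]
Length 4; one witness is 23, 28, 33, 35.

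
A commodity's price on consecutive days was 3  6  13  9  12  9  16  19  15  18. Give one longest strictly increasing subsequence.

3, 6, 9, 12, 16, 19

Patience tails give the LIS length; then backtrack through the dp parents:
3 → extends → [3]
6 → extends → [3, 6]
13 → extends → [3, 6, 13]
9 → replaces 13 → [3, 6, 9]
12 → extends → [3, 6, 9, 12]
9 → already a tail → [3, 6, 9, 12]
16 → extends → [3, 6, 9, 12, 16]
19 → extends → [3, 6, 9, 12, 16, 19]
15 → replaces 16 → [3, 6, 9, 12, 15, 19]
18 → replaces 19 → [3, 6, 9, 12, 15, 18]
Length 6; one witness is 3, 6, 9, 12, 16, 19.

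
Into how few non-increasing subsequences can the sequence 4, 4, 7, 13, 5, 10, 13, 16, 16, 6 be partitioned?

5

The minimum number of non-increasing subsequences covering a sequence equals the length of its longest strictly increasing subsequence.
LIS length is 5 (e.g. 4, 7, 10, 13, 16), so 5 piles are needed.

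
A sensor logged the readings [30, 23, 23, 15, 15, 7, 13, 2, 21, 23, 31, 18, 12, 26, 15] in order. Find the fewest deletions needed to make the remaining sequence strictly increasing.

Fewest deletions = n − (longest strictly increasing subsequence).
i:      1  2  3  4  5  6  7  8  9 10 11 12 13 14 15
a[i]:  30 23 23 15 15  7 13  2 21 23 31 18 12 26 15
dp:     1  1  1  1  1  1  2  1  3  4  5  3  2  5  3
max dp = 5, so deletions = 15 − 5 = 10.

10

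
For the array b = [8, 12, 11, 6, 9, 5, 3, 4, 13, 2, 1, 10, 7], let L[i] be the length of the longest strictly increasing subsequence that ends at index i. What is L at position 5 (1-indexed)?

2

dp[i] = 1 + max{dp[j] : j<i, b[j]<b[i]} (or 1 if no such j):
i:      1  2  3  4  5  6  7  8  9 10 11 12 13
b[i]:   8 12 11  6  9  5  3  4 13  2  1 10  7
dp:     1  2  2  1  2  1  1  2  3  1  1  3  3
At index 5 the value is 2.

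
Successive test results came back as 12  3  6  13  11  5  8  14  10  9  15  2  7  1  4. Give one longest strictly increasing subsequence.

Patience tails give the LIS length; then backtrack through the dp parents:
12 → extends → [12]
3 → replaces 12 → [3]
6 → extends → [3, 6]
13 → extends → [3, 6, 13]
11 → replaces 13 → [3, 6, 11]
5 → replaces 6 → [3, 5, 11]
8 → replaces 11 → [3, 5, 8]
14 → extends → [3, 5, 8, 14]
10 → replaces 14 → [3, 5, 8, 10]
9 → replaces 10 → [3, 5, 8, 9]
15 → extends → [3, 5, 8, 9, 15]
2 → replaces 3 → [2, 5, 8, 9, 15]
7 → replaces 8 → [2, 5, 7, 9, 15]
1 → replaces 2 → [1, 5, 7, 9, 15]
4 → replaces 5 → [1, 4, 7, 9, 15]
Length 5; one witness is 3, 6, 13, 14, 15.

3, 6, 13, 14, 15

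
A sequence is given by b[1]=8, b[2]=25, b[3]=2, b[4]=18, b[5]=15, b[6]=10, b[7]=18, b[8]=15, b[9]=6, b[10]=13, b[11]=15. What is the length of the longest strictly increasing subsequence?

Track the smallest tail for each achievable length (strict):
8 → extends → [8]
25 → extends → [8, 25]
2 → replaces 8 → [2, 25]
18 → replaces 25 → [2, 18]
15 → replaces 18 → [2, 15]
10 → replaces 15 → [2, 10]
18 → extends → [2, 10, 18]
15 → replaces 18 → [2, 10, 15]
6 → replaces 10 → [2, 6, 15]
13 → replaces 15 → [2, 6, 13]
15 → extends → [2, 6, 13, 15]
Four tails, so the longest strictly increasing subsequence has length 4 (e.g. 8, 10, 13, 15).

4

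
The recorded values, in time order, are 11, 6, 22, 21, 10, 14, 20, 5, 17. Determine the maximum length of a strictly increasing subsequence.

4

Let dp[i] be the length of the longest such subsequence ending at index i:
i:      1  2  3  4  5  6  7  8  9
a[i]:  11  6 22 21 10 14 20  5 17
dp:     1  1  2  2  2  3  4  1  4
Maximum dp value is 4.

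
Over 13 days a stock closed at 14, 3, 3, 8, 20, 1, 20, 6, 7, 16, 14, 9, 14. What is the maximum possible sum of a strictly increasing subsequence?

Let S[i] be the best sum of a strictly increasing subsequence ending at i:
i:      1  2  3  4  5  6  7  8  9 10 11 12 13
a[i]:  14  3  3  8 20  1 20  6  7 16 14  9 14
S:     14  3  3 11 34  1 34  9 16 32 30 25 39
Maximum is 39 (e.g. 3 + 6 + 7 + 9 + 14).

39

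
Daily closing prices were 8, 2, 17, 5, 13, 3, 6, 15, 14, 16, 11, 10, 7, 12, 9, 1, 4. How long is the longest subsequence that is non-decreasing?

Track the smallest tail for each achievable length (allowing ties):
8 → extends → [8]
2 → replaces 8 → [2]
17 → extends → [2, 17]
5 → replaces 17 → [2, 5]
13 → extends → [2, 5, 13]
3 → replaces 5 → [2, 3, 13]
6 → replaces 13 → [2, 3, 6]
15 → extends → [2, 3, 6, 15]
14 → replaces 15 → [2, 3, 6, 14]
16 → extends → [2, 3, 6, 14, 16]
11 → replaces 14 → [2, 3, 6, 11, 16]
10 → replaces 11 → [2, 3, 6, 10, 16]
7 → replaces 10 → [2, 3, 6, 7, 16]
12 → replaces 16 → [2, 3, 6, 7, 12]
9 → replaces 12 → [2, 3, 6, 7, 9]
1 → replaces 2 → [1, 3, 6, 7, 9]
4 → replaces 6 → [1, 3, 4, 7, 9]
Five tails, so the longest non-decreasing subsequence has length 5 (e.g. 2, 5, 13, 15, 16).

5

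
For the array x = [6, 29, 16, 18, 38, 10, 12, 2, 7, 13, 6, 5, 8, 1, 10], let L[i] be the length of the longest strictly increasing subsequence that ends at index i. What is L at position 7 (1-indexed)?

dp[i] = 1 + max{dp[j] : j<i, x[j]<x[i]} (or 1 if no such j):
i:      1  2  3  4  5  6  7  8  9 10 11 12 13 14 15
x[i]:   6 29 16 18 38 10 12  2  7 13  6  5  8  1 10
dp:     1  2  2  3  4  2  3  1  2  4  2  2  3  1  4
At index 7 the value is 3.

3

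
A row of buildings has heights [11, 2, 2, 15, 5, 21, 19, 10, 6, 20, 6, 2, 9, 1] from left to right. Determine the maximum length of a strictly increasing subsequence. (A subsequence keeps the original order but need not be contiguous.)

4

Track the smallest tail for each achievable length (strict):
11 → extends → [11]
2 → replaces 11 → [2]
2 → already a tail → [2]
15 → extends → [2, 15]
5 → replaces 15 → [2, 5]
21 → extends → [2, 5, 21]
19 → replaces 21 → [2, 5, 19]
10 → replaces 19 → [2, 5, 10]
6 → replaces 10 → [2, 5, 6]
20 → extends → [2, 5, 6, 20]
6 → already a tail → [2, 5, 6, 20]
2 → already a tail → [2, 5, 6, 20]
9 → replaces 20 → [2, 5, 6, 9]
1 → replaces 2 → [1, 5, 6, 9]
Four tails, so the longest strictly increasing subsequence has length 4 (e.g. 11, 15, 19, 20).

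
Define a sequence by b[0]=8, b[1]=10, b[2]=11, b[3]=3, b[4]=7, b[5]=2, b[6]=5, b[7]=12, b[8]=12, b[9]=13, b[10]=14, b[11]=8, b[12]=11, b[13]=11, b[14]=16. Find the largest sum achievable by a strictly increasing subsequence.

84

Let S[i] be the best sum of a strictly increasing subsequence ending at i:
i:      0  1  2  3  4  5  6  7  8  9 10 11 12 13 14
b[i]:   8 10 11  3  7  2  5 12 12 13 14  8 11 11 16
S:      8 18 29  3 10  2  8 41 41 54 68 18 29 29 84
Maximum is 84 (e.g. 8 + 10 + 11 + 12 + 13 + 14 + 16).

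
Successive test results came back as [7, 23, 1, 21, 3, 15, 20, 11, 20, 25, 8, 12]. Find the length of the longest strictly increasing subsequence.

5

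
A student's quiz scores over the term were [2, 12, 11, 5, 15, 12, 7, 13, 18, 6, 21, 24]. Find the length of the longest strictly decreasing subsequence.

Negate each value so 'decreasing' becomes 'increasing', then run patience tails on the negated sequence:
-2 → extends → [-2]
-12 → replaces -2 → [-12]
-11 → extends → [-12, -11]
-5 → extends → [-12, -11, -5]
-15 → replaces -12 → [-15, -11, -5]
-12 → replaces -11 → [-15, -12, -5]
-7 → replaces -5 → [-15, -12, -7]
-13 → replaces -12 → [-15, -13, -7]
-18 → replaces -15 → [-18, -13, -7]
-6 → extends → [-18, -13, -7, -6]
-21 → replaces -18 → [-21, -13, -7, -6]
-24 → replaces -21 → [-24, -13, -7, -6]
Four tails, so the longest strictly decreasing subsequence of the original has length 4.

4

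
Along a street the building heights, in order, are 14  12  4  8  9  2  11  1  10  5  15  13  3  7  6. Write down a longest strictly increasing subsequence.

4, 8, 9, 11, 15

Patience tails give the LIS length; then backtrack through the dp parents:
14 → extends → [14]
12 → replaces 14 → [12]
4 → replaces 12 → [4]
8 → extends → [4, 8]
9 → extends → [4, 8, 9]
2 → replaces 4 → [2, 8, 9]
11 → extends → [2, 8, 9, 11]
1 → replaces 2 → [1, 8, 9, 11]
10 → replaces 11 → [1, 8, 9, 10]
5 → replaces 8 → [1, 5, 9, 10]
15 → extends → [1, 5, 9, 10, 15]
13 → replaces 15 → [1, 5, 9, 10, 13]
3 → replaces 5 → [1, 3, 9, 10, 13]
7 → replaces 9 → [1, 3, 7, 10, 13]
6 → replaces 7 → [1, 3, 6, 10, 13]
Length 5; one witness is 4, 8, 9, 11, 15.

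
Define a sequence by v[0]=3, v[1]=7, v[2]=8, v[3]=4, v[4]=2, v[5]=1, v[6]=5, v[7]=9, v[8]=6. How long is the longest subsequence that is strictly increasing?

4

Track the smallest tail for each achievable length (strict):
3 → extends → [3]
7 → extends → [3, 7]
8 → extends → [3, 7, 8]
4 → replaces 7 → [3, 4, 8]
2 → replaces 3 → [2, 4, 8]
1 → replaces 2 → [1, 4, 8]
5 → replaces 8 → [1, 4, 5]
9 → extends → [1, 4, 5, 9]
6 → replaces 9 → [1, 4, 5, 6]
Four tails, so the longest strictly increasing subsequence has length 4 (e.g. 3, 7, 8, 9).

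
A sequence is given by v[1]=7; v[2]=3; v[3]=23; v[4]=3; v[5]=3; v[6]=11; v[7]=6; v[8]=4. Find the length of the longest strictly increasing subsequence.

2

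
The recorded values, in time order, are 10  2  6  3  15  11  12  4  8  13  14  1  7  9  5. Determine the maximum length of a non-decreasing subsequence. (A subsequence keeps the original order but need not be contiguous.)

6

Track the smallest tail for each achievable length (allowing ties):
10 → extends → [10]
2 → replaces 10 → [2]
6 → extends → [2, 6]
3 → replaces 6 → [2, 3]
15 → extends → [2, 3, 15]
11 → replaces 15 → [2, 3, 11]
12 → extends → [2, 3, 11, 12]
4 → replaces 11 → [2, 3, 4, 12]
8 → replaces 12 → [2, 3, 4, 8]
13 → extends → [2, 3, 4, 8, 13]
14 → extends → [2, 3, 4, 8, 13, 14]
1 → replaces 2 → [1, 3, 4, 8, 13, 14]
7 → replaces 8 → [1, 3, 4, 7, 13, 14]
9 → replaces 13 → [1, 3, 4, 7, 9, 14]
5 → replaces 7 → [1, 3, 4, 5, 9, 14]
Six tails, so the longest non-decreasing subsequence has length 6 (e.g. 2, 6, 11, 12, 13, 14).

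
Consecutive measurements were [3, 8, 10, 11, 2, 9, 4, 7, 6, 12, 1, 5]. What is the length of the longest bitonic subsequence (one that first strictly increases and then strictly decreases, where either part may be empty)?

8

inc[i] = longest strictly increasing subsequence ending at i; dec[i] = longest strictly decreasing subsequence starting at i:
i:      1  2  3  4  5  6  7  8  9 10 11 12
a[i]:   3  8 10 11  2  9  4  7  6 12  1  5
inc:    1  2  3  4  1  3  2  3  3  5  1  3
dec:    3  4  5  5  2  4  2  3  2  2  1  1
Best peak at i=4 (value 11): inc=4, dec=5, length 4+5−1 = 8.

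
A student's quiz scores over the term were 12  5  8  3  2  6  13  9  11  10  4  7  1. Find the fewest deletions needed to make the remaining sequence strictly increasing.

9

Fewest deletions = n − (longest strictly increasing subsequence).
i:      1  2  3  4  5  6  7  8  9 10 11 12 13
a[i]:  12  5  8  3  2  6 13  9 11 10  4  7  1
dp:     1  1  2  1  1  2  3  3  4  4  2  3  1
max dp = 4, so deletions = 13 − 4 = 9.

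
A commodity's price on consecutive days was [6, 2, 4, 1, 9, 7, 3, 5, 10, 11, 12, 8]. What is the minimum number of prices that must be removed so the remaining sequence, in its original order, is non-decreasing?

Fewest deletions = n − (longest non-decreasing subsequence).
Patience tails:
6 → extends → [6]
2 → replaces 6 → [2]
4 → extends → [2, 4]
1 → replaces 2 → [1, 4]
9 → extends → [1, 4, 9]
7 → replaces 9 → [1, 4, 7]
3 → replaces 4 → [1, 3, 7]
5 → replaces 7 → [1, 3, 5]
10 → extends → [1, 3, 5, 10]
11 → extends → [1, 3, 5, 10, 11]
12 → extends → [1, 3, 5, 10, 11, 12]
8 → replaces 10 → [1, 3, 5, 8, 11, 12]
Longest non-decreasing subsequence has length 6, so deletions = 12 − 6 = 6.

6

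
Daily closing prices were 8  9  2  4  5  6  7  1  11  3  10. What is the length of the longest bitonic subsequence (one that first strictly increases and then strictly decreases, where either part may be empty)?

inc[i] = longest strictly increasing subsequence ending at i; dec[i] = longest strictly decreasing subsequence starting at i:
i:      1  2  3  4  5  6  7  8  9 10 11
a[i]:   8  9  2  4  5  6  7  1 11  3 10
inc:    1  2  1  2  3  4  5  1  6  2  6
dec:    3  3  2  2  2  2  2  1  2  1  1
Best peak at i=9 (value 11): inc=6, dec=2, length 6+2−1 = 7.

7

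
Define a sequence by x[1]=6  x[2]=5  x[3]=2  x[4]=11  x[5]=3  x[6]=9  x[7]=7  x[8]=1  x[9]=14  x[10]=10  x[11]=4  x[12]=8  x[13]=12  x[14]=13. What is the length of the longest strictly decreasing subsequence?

Negate each value so 'decreasing' becomes 'increasing', then run patience tails on the negated sequence:
-6 → extends → [-6]
-5 → extends → [-6, -5]
-2 → extends → [-6, -5, -2]
-11 → replaces -6 → [-11, -5, -2]
-3 → replaces -2 → [-11, -5, -3]
-9 → replaces -5 → [-11, -9, -3]
-7 → replaces -3 → [-11, -9, -7]
-1 → extends → [-11, -9, -7, -1]
-14 → replaces -11 → [-14, -9, -7, -1]
-10 → replaces -9 → [-14, -10, -7, -1]
-4 → replaces -1 → [-14, -10, -7, -4]
-8 → replaces -7 → [-14, -10, -8, -4]
-12 → replaces -10 → [-14, -12, -8, -4]
-13 → replaces -12 → [-14, -13, -8, -4]
Four tails, so the longest strictly decreasing subsequence of the original has length 4.

4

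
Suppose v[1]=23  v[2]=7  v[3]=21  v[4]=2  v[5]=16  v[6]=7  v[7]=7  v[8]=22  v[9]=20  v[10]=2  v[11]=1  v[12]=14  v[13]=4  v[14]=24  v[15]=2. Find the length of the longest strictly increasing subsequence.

4

Track the smallest tail for each achievable length (strict):
23 → extends → [23]
7 → replaces 23 → [7]
21 → extends → [7, 21]
2 → replaces 7 → [2, 21]
16 → replaces 21 → [2, 16]
7 → replaces 16 → [2, 7]
7 → already a tail → [2, 7]
22 → extends → [2, 7, 22]
20 → replaces 22 → [2, 7, 20]
2 → already a tail → [2, 7, 20]
1 → replaces 2 → [1, 7, 20]
14 → replaces 20 → [1, 7, 14]
4 → replaces 7 → [1, 4, 14]
24 → extends → [1, 4, 14, 24]
2 → replaces 4 → [1, 2, 14, 24]
Four tails, so the longest strictly increasing subsequence has length 4 (e.g. 7, 21, 22, 24).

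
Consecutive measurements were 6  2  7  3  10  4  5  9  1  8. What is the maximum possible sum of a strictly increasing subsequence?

Let S[i] be the best sum of a strictly increasing subsequence ending at i:
i:      1  2  3  4  5  6  7  8  9 10
a[i]:   6  2  7  3 10  4  5  9  1  8
S:      6  2 13  5 23  9 14 23  1 22
Maximum is 23 (e.g. 6 + 7 + 10).

23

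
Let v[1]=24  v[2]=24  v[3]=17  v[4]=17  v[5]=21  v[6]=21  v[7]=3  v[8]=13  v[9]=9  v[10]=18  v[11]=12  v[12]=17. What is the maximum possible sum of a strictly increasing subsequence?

41

Let S[i] be the best sum of a strictly increasing subsequence ending at i:
i:      1  2  3  4  5  6  7  8  9 10 11 12
v[i]:  24 24 17 17 21 21  3 13  9 18 12 17
S:     24 24 17 17 38 38  3 16 12 35 24 41
Maximum is 41 (e.g. 3 + 9 + 12 + 17).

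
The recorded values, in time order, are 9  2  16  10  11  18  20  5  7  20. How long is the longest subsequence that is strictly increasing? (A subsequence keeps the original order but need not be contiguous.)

5

Let dp[i] be the length of the longest such subsequence ending at index i:
i:      1  2  3  4  5  6  7  8  9 10
a[i]:   9  2 16 10 11 18 20  5  7 20
dp:     1  1  2  2  3  4  5  2  3  5
Maximum dp value is 5.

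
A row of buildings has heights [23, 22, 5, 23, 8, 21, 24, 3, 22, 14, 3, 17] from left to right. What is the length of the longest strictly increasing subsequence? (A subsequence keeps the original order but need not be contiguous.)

Track the smallest tail for each achievable length (strict):
23 → extends → [23]
22 → replaces 23 → [22]
5 → replaces 22 → [5]
23 → extends → [5, 23]
8 → replaces 23 → [5, 8]
21 → extends → [5, 8, 21]
24 → extends → [5, 8, 21, 24]
3 → replaces 5 → [3, 8, 21, 24]
22 → replaces 24 → [3, 8, 21, 22]
14 → replaces 21 → [3, 8, 14, 22]
3 → already a tail → [3, 8, 14, 22]
17 → replaces 22 → [3, 8, 14, 17]
Four tails, so the longest strictly increasing subsequence has length 4 (e.g. 5, 8, 21, 24).

4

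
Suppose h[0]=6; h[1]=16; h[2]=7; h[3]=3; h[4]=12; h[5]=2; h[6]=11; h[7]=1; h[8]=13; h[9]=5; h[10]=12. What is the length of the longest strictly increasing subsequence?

Track the smallest tail for each achievable length (strict):
6 → extends → [6]
16 → extends → [6, 16]
7 → replaces 16 → [6, 7]
3 → replaces 6 → [3, 7]
12 → extends → [3, 7, 12]
2 → replaces 3 → [2, 7, 12]
11 → replaces 12 → [2, 7, 11]
1 → replaces 2 → [1, 7, 11]
13 → extends → [1, 7, 11, 13]
5 → replaces 7 → [1, 5, 11, 13]
12 → replaces 13 → [1, 5, 11, 12]
Four tails, so the longest strictly increasing subsequence has length 4 (e.g. 6, 7, 12, 13).

4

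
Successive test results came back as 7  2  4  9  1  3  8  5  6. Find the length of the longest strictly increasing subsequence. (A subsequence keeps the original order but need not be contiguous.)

Let dp[i] be the length of the longest such subsequence ending at index i:
i:     1 2 3 4 5 6 7 8 9
a[i]:  7 2 4 9 1 3 8 5 6
dp:    1 1 2 3 1 2 3 3 4
Maximum dp value is 4.

4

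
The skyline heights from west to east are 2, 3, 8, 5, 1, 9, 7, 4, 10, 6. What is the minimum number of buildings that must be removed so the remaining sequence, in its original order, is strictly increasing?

5

Fewest deletions = n − (longest strictly increasing subsequence).
Patience tails:
2 → extends → [2]
3 → extends → [2, 3]
8 → extends → [2, 3, 8]
5 → replaces 8 → [2, 3, 5]
1 → replaces 2 → [1, 3, 5]
9 → extends → [1, 3, 5, 9]
7 → replaces 9 → [1, 3, 5, 7]
4 → replaces 5 → [1, 3, 4, 7]
10 → extends → [1, 3, 4, 7, 10]
6 → replaces 7 → [1, 3, 4, 6, 10]
Longest strictly increasing subsequence has length 5, so deletions = 10 − 5 = 5.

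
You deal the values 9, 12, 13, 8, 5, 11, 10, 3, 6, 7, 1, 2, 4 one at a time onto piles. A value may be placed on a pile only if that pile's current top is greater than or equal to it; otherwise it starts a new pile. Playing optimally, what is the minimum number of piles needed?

3

Place each on the leftmost legal pile:
9 → new pile 1 (tops now [9])
12 → new pile 2 (tops now [9, 12])
13 → new pile 3 (tops now [9, 12, 13])
8 → pile 1 (tops now [8, 12, 13])
5 → pile 1 (tops now [5, 12, 13])
11 → pile 2 (tops now [5, 11, 13])
10 → pile 2 (tops now [5, 10, 13])
3 → pile 1 (tops now [3, 10, 13])
6 → pile 2 (tops now [3, 6, 13])
7 → pile 3 (tops now [3, 6, 7])
1 → pile 1 (tops now [1, 6, 7])
2 → pile 2 (tops now [1, 2, 7])
4 → pile 3 (tops now [1, 2, 4])
Three piles.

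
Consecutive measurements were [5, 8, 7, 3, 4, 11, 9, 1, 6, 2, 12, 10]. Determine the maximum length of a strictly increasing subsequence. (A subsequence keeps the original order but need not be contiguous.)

4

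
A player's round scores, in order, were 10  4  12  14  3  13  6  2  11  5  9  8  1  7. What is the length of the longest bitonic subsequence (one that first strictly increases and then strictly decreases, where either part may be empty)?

inc[i] = longest strictly increasing subsequence ending at i; dec[i] = longest strictly decreasing subsequence starting at i:
i:      1  2  3  4  5  6  7  8  9 10 11 12 13 14
a[i]:  10  4 12 14  3 13  6  2 11  5  9  8  1  7
inc:    1  1  2  3  1  3  2  1  3  2  3  3  1  3
dec:    5  4  5  6  3  5  3  2  4  2  3  2  1  1
Best peak at i=4 (value 14): inc=3, dec=6, length 3+6−1 = 8.

8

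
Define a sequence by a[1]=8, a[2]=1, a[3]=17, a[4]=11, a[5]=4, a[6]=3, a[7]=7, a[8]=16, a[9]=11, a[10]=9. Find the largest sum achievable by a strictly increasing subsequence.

Let S[i] be the best sum of a strictly increasing subsequence ending at i:
i:      1  2  3  4  5  6  7  8  9 10
a[i]:   8  1 17 11  4  3  7 16 11  9
S:      8  1 25 19  5  4 12 35 23 21
Maximum is 35 (e.g. 8 + 11 + 16).

35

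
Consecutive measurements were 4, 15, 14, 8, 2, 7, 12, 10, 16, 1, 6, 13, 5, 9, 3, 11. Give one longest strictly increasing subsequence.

Patience tails give the LIS length; then backtrack through the dp parents:
4 → extends → [4]
15 → extends → [4, 15]
14 → replaces 15 → [4, 14]
8 → replaces 14 → [4, 8]
2 → replaces 4 → [2, 8]
7 → replaces 8 → [2, 7]
12 → extends → [2, 7, 12]
10 → replaces 12 → [2, 7, 10]
16 → extends → [2, 7, 10, 16]
1 → replaces 2 → [1, 7, 10, 16]
6 → replaces 7 → [1, 6, 10, 16]
13 → replaces 16 → [1, 6, 10, 13]
5 → replaces 6 → [1, 5, 10, 13]
9 → replaces 10 → [1, 5, 9, 13]
3 → replaces 5 → [1, 3, 9, 13]
11 → replaces 13 → [1, 3, 9, 11]
Length 4; one witness is 4, 8, 12, 16.

4, 8, 12, 16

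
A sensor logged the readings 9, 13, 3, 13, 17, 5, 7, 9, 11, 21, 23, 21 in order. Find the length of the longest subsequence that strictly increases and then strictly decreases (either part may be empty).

8

inc[i] = longest strictly increasing subsequence ending at i; dec[i] = longest strictly decreasing subsequence starting at i:
i:      1  2  3  4  5  6  7  8  9 10 11 12
a[i]:   9 13  3 13 17  5  7  9 11 21 23 21
inc:    1  2  1  2  3  2  3  4  5  6  7  6
dec:    2  2  1  2  2  1  1  1  1  1  2  1
Best peak at i=11 (value 23): inc=7, dec=2, length 7+2−1 = 8.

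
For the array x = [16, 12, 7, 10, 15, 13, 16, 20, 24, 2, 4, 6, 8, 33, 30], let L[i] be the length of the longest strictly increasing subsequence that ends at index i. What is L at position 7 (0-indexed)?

5

dp[i] = 1 + max{dp[j] : j<i, x[j]<x[i]} (or 1 if no such j):
i:      0  1  2  3  4  5  6  7  8  9 10 11 12 13 14
x[i]:  16 12  7 10 15 13 16 20 24  2  4  6  8 33 30
dp:     1  1  1  2  3  3  4  5  6  1  2  3  4  7  7
At index 7 the value is 5.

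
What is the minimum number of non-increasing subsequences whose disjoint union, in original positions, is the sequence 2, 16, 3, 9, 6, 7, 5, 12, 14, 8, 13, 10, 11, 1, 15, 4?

8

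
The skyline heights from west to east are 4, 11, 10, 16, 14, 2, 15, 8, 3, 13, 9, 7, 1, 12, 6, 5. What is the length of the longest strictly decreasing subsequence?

Negate each value so 'decreasing' becomes 'increasing', then run patience tails on the negated sequence:
-4 → extends → [-4]
-11 → replaces -4 → [-11]
-10 → extends → [-11, -10]
-16 → replaces -11 → [-16, -10]
-14 → replaces -10 → [-16, -14]
-2 → extends → [-16, -14, -2]
-15 → replaces -14 → [-16, -15, -2]
-8 → replaces -2 → [-16, -15, -8]
-3 → extends → [-16, -15, -8, -3]
-13 → replaces -8 → [-16, -15, -13, -3]
-9 → replaces -3 → [-16, -15, -13, -9]
-7 → extends → [-16, -15, -13, -9, -7]
-1 → extends → [-16, -15, -13, -9, -7, -1]
-12 → replaces -9 → [-16, -15, -13, -12, -7, -1]
-6 → replaces -1 → [-16, -15, -13, -12, -7, -6]
-5 → extends → [-16, -15, -13, -12, -7, -6, -5]
Seven tails, so the longest strictly decreasing subsequence of the original has length 7.

7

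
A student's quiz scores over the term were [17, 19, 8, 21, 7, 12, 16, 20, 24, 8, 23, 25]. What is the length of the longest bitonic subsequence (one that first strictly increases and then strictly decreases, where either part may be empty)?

inc[i] = longest strictly increasing subsequence ending at i; dec[i] = longest strictly decreasing subsequence starting at i:
i:      1  2  3  4  5  6  7  8  9 10 11 12
a[i]:  17 19  8 21  7 12 16 20 24  8 23 25
inc:    1  2  1  3  1  2  3  4  5  2  5  6
dec:    3  3  2  3  1  2  2  2  2  1  1  1
Best peak at i=9 (value 24): inc=5, dec=2, length 5+2−1 = 6.

6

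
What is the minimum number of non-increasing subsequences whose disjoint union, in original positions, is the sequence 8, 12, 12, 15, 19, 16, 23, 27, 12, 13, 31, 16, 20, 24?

7

The minimum number of non-increasing subsequences covering a sequence equals the length of its longest strictly increasing subsequence.
LIS length is 7 (e.g. 8, 12, 15, 19, 23, 27, 31), so 7 piles are needed.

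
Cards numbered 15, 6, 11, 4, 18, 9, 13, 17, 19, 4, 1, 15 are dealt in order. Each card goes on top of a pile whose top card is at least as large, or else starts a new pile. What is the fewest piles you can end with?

5

The minimum number of non-increasing subsequences covering a sequence equals the length of its longest strictly increasing subsequence.
LIS length is 5 (e.g. 6, 11, 13, 17, 19), so 5 piles are needed.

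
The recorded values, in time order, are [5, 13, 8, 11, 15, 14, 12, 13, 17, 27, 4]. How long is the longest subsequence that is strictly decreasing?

Let dp[i] be the longest strictly decreasing subsequence ending at i:
i:      1  2  3  4  5  6  7  8  9 10 11
a[i]:   5 13  8 11 15 14 12 13 17 27  4
dp:     1  1  2  2  1  2  3  3  1  1  4
Maximum is 4.

4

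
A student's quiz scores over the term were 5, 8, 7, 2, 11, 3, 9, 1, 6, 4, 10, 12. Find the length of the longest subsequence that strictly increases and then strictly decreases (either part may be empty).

6

inc[i] = longest strictly increasing subsequence ending at i; dec[i] = longest strictly decreasing subsequence starting at i:
i:      1  2  3  4  5  6  7  8  9 10 11 12
a[i]:   5  8  7  2 11  3  9  1  6  4 10 12
inc:    1  2  2  1  3  2  3  1  3  3  4  5
dec:    3  4  3  2  4  2  3  1  2  1  1  1
Best peak at i=5 (value 11): inc=3, dec=4, length 3+4−1 = 6.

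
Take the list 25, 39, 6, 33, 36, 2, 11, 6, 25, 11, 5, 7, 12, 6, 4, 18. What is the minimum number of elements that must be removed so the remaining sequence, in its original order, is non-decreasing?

Fewest deletions = n − (longest non-decreasing subsequence).
i:      1  2  3  4  5  6  7  8  9 10 11 12 13 14 15 16
a[i]:  25 39  6 33 36  2 11  6 25 11  5  7 12  6  4 18
dp:     1  2  1  2  3  1  2  2  3  3  2  3  4  3  2  5
max dp = 5, so deletions = 16 − 5 = 11.

11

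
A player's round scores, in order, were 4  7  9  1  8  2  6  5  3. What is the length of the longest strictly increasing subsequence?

3

Track the smallest tail for each achievable length (strict):
4 → extends → [4]
7 → extends → [4, 7]
9 → extends → [4, 7, 9]
1 → replaces 4 → [1, 7, 9]
8 → replaces 9 → [1, 7, 8]
2 → replaces 7 → [1, 2, 8]
6 → replaces 8 → [1, 2, 6]
5 → replaces 6 → [1, 2, 5]
3 → replaces 5 → [1, 2, 3]
Three tails, so the longest strictly increasing subsequence has length 3 (e.g. 4, 7, 9).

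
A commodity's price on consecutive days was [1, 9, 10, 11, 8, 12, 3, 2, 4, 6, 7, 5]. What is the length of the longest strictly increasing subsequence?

5

Track the smallest tail for each achievable length (strict):
1 → extends → [1]
9 → extends → [1, 9]
10 → extends → [1, 9, 10]
11 → extends → [1, 9, 10, 11]
8 → replaces 9 → [1, 8, 10, 11]
12 → extends → [1, 8, 10, 11, 12]
3 → replaces 8 → [1, 3, 10, 11, 12]
2 → replaces 3 → [1, 2, 10, 11, 12]
4 → replaces 10 → [1, 2, 4, 11, 12]
6 → replaces 11 → [1, 2, 4, 6, 12]
7 → replaces 12 → [1, 2, 4, 6, 7]
5 → replaces 6 → [1, 2, 4, 5, 7]
Five tails, so the longest strictly increasing subsequence has length 5 (e.g. 1, 9, 10, 11, 12).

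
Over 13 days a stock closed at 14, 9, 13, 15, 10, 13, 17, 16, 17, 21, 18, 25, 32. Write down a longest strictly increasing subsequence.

Patience tails give the LIS length; then backtrack through the dp parents:
14 → extends → [14]
9 → replaces 14 → [9]
13 → extends → [9, 13]
15 → extends → [9, 13, 15]
10 → replaces 13 → [9, 10, 15]
13 → replaces 15 → [9, 10, 13]
17 → extends → [9, 10, 13, 17]
16 → replaces 17 → [9, 10, 13, 16]
17 → extends → [9, 10, 13, 16, 17]
21 → extends → [9, 10, 13, 16, 17, 21]
18 → replaces 21 → [9, 10, 13, 16, 17, 18]
25 → extends → [9, 10, 13, 16, 17, 18, 25]
32 → extends → [9, 10, 13, 16, 17, 18, 25, 32]
Length 8; one witness is 9, 13, 15, 16, 17, 21, 25, 32.

9, 13, 15, 16, 17, 21, 25, 32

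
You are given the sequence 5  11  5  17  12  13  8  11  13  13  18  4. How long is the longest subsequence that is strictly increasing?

5

Let dp[i] be the length of the longest such subsequence ending at index i:
i:      1  2  3  4  5  6  7  8  9 10 11 12
a[i]:   5 11  5 17 12 13  8 11 13 13 18  4
dp:     1  2  1  3  3  4  2  3  4  4  5  1
Maximum dp value is 5.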